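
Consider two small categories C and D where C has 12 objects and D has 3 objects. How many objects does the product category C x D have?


The product category C x D has objects that are pairs (c, d).
Number of pairs = |Ob(C)| * |Ob(D)| = 12 * 3 = 36

36


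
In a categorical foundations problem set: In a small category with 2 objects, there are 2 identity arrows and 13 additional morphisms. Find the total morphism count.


Each object has an identity morphism, giving 2 identities.
Adding the 13 non-identity morphisms:
Total = 2 + 13 = 15

15


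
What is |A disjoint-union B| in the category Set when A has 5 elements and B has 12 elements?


In Set, the coproduct A + B is the disjoint union.
|A + B| = |A| + |B| = 5 + 12 = 17

17


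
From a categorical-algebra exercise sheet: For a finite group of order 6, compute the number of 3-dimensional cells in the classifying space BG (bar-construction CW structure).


In the bar-construction CW model of BG, the n-cells are indexed by
n-tuples [g_1|...|g_n] of non-identity elements of G (degenerate
simplices with some g_i = e do not contribute cells), so there are
(|G| - 1)^n n-cells.
For dim = 3 with |G| = 6:
cells = (6 - 1)^3 = 5^3 = 125

125


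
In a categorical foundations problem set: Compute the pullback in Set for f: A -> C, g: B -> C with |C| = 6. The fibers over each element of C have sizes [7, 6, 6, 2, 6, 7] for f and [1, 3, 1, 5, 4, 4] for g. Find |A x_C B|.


The pullback A x_C B consists of pairs (a, b) with f(a) = g(b).
For each element c in C, the fiber product has |f^-1(c)| * |g^-1(c)| elements.
Summing over C: 7 * 1 + 6 * 3 + 6 * 1 + 2 * 5 + 6 * 4 + 7 * 4
= 7 + 18 + 6 + 10 + 24 + 28 = 93

93


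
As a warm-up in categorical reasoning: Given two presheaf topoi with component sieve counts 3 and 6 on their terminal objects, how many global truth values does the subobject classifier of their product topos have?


In a product of presheaf topoi E_1 x E_2, the subobject classifier
is Omega = Omega_1 x Omega_2 (componentwise), so
|Omega(top)| = |Omega_1(top_1)| * |Omega_2(top_2)|.
= 3 * 6 = 18.

18


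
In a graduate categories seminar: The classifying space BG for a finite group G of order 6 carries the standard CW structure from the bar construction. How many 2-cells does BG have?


In the bar-construction CW model of BG, the n-cells are indexed by
n-tuples [g_1|...|g_n] of non-identity elements of G (degenerate
simplices with some g_i = e do not contribute cells), so there are
(|G| - 1)^n n-cells.
For dim = 2 with |G| = 6:
cells = (6 - 1)^2 = 5^2 = 25

25


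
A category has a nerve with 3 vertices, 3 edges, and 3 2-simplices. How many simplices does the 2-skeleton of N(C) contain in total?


The 2-skeleton of the nerve N(C) consists of simplices in dimensions 0, 1, 2:
  |N(C)_0| = 3 (objects)
  |N(C)_1| = 3 (morphisms)
  |N(C)_2| = 3 (composable pairs)
Total = 3 + 3 + 3 = 9

9


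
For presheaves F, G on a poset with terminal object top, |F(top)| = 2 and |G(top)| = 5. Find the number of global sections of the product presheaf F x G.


Global sections of a presheaf on a poset with terminal top satisfy
Gamma(H) ~ H(top). Presheaves admit pointwise products, so
(F x G)(top) = F(top) x G(top) (Cartesian product).
|Gamma(F x G)| = |F(top)| * |G(top)| = 2 * 5 = 10.

10


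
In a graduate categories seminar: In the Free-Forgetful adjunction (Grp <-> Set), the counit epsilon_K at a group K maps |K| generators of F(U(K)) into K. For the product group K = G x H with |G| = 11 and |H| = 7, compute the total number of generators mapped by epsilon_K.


The counit epsilon_K: F(U(K)) -> K of the Free-Forgetful adjunction
maps |K| generators of F(U(K)) into K. For K = G x H (the product group),
|G x H| = |G| * |H|.
Total generators mapped = 11 * 7 = 77.

77


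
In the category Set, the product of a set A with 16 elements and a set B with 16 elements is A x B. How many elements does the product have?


In Set, the product A x B is the Cartesian product.
By the universal property, |A x B| = |A| * |B|.
|A x B| = 16 * 16 = 256

256


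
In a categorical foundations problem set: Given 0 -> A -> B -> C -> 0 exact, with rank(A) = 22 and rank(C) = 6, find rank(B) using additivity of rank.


For a short exact sequence 0 -> A -> B -> C -> 0,
rank is additive: rank(B) = rank(A) + rank(C).
rank(B) = 22 + 6 = 28

28


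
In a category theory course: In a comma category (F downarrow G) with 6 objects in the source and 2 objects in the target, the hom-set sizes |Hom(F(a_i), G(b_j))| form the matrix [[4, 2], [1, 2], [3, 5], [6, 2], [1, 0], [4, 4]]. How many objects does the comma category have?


Objects of (F downarrow G) are triples (a, b, h: F(a)->G(b)).
The count equals the sum of all entries in the hom-matrix.
sum(row 0) = 6
sum(row 1) = 3
sum(row 2) = 8
sum(row 3) = 8
sum(row 4) = 1
sum(row 5) = 8
Grand total = 34

34


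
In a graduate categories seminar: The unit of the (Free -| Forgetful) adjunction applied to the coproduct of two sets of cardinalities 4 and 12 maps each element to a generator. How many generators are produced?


The unit eta_X: X -> U(F(X)) of the Free-Forgetful adjunction
maps each element of X to a generator of F(X). For X = S + T (disjoint
union in Set), |S + T| = |S| + |T|.
Total mappings = 4 + 12 = 16.

16


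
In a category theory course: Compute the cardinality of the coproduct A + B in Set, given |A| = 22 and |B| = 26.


In Set, the coproduct A + B is the disjoint union.
|A + B| = |A| + |B| = 22 + 26 = 48

48


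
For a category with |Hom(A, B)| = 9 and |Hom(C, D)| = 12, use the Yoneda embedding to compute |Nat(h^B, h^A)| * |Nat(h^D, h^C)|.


By the Yoneda lemma, Nat(h^B, h^A) is isomorphic to Hom(A, B),
so |Nat(h^B, h^A)| = |Hom(A, B)| and |Nat(h^D, h^C)| = |Hom(C, D)|.
|Hom(A, B)| = 9, |Hom(C, D)| = 12.
|Nat(h^B, h^A) x Nat(h^D, h^C)| = 9 * 12 = 108

108


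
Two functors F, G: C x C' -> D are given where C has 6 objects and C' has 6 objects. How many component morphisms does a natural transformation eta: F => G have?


A natural transformation eta: F => G assigns one component morphism per
object of the domain category.
The domain is the product category C x C', so
|Ob(C x C')| = |Ob(C)| * |Ob(C')| = 6 * 6 = 36.
Therefore eta has 36 component morphisms.

36


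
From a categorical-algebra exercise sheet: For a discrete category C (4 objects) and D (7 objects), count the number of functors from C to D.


A functor from a discrete category C to D is determined by
where each object maps. Each of the 4 objects of C can map
to any of the 7 objects of D independently.
Number of functors = 7^4 = 2401

2401


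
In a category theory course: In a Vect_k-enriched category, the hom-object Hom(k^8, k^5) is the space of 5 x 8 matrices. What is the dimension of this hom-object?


In Vect-enriched categories, Hom(k^n, k^m) is the space of m x n matrices.
dim(Hom(k^8, k^5)) = 5 * 8 = 40

40


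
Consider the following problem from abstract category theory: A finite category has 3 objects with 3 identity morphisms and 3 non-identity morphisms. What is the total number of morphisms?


Each object has an identity morphism, giving 3 identities.
Adding the 3 non-identity morphisms:
Total = 3 + 3 = 6

6


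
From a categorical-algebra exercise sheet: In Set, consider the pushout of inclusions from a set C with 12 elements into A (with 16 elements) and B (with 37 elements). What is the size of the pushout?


The pushout A +_C B identifies the images of C in A and B.
|A +_C B| = |A| + |B| - |C| (for injections).
= 16 + 37 - 12 = 41

41


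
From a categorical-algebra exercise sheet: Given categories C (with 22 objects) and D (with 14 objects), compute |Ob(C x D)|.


The product category C x D has objects that are pairs (c, d).
Number of pairs = |Ob(C)| * |Ob(D)| = 22 * 14 = 308

308


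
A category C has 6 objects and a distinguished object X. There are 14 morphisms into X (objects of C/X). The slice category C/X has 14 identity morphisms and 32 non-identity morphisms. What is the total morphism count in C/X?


In the slice category C/X, objects are morphisms to X.
Identity morphisms: 14 (one per object of C/X).
Non-identity morphisms: 32.
Total = 14 + 32 = 46

46


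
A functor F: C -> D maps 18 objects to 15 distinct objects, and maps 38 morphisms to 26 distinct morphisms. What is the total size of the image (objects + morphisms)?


The image of F consists of distinct objects and distinct morphisms.
|Im(F)| on objects = 15
|Im(F)| on morphisms = 26
Total image cardinality = 15 + 26 = 41

41


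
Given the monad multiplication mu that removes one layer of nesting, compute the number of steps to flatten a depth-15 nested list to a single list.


Each application of mu: T^2 -> T removes one layer of nesting.
Starting at depth 15 (i.e., T^15(X)), we need to reach T(X).
Number of mu applications = 15 - 1 = 14

14


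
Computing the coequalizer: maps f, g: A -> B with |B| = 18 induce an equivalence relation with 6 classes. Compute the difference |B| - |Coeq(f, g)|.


The coequalizer Coeq(f, g) = B / ~ has one element per equivalence class.
|B| = 18, |Coeq(f, g)| = 6.
|B| - |Coeq(f, g)| = 18 - 6 = 12.

12


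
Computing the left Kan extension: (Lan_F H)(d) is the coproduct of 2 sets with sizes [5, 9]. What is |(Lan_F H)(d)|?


Pointwise, the left Kan extension (Lan_F H)(d) is the colimit, indexed
by the comma category (F downarrow d), of H composed with the
projection (F downarrow d) -> C. Here that colimit is given
as a coproduct (disjoint union) of sets, so its cardinality is the
sum of the sizes of the summands.
Coproduct of sets with sizes: 5 + 9
= 14

14


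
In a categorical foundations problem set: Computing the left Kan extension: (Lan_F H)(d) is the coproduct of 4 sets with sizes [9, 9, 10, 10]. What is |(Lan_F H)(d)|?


Pointwise, the left Kan extension (Lan_F H)(d) is the colimit, indexed
by the comma category (F downarrow d), of H composed with the
projection (F downarrow d) -> C. Here that colimit is given
as a coproduct (disjoint union) of sets, so its cardinality is the
sum of the sizes of the summands.
Coproduct of sets with sizes: 9 + 9 + 10 + 10
= 38

38


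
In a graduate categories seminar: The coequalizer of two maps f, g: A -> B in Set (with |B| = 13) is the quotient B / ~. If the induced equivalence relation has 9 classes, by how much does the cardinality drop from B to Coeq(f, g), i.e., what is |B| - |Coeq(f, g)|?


The coequalizer Coeq(f, g) = B / ~ has one element per equivalence class.
|B| = 13, |Coeq(f, g)| = 9.
|B| - |Coeq(f, g)| = 13 - 9 = 4.

4


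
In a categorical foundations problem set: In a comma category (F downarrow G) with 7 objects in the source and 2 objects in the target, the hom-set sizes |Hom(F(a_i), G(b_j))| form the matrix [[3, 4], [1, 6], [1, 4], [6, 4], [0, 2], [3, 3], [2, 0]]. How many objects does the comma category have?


Objects of (F downarrow G) are triples (a, b, h: F(a)->G(b)).
The count equals the sum of all entries in the hom-matrix.
sum(row 0) = 7
sum(row 1) = 7
sum(row 2) = 5
sum(row 3) = 10
sum(row 4) = 2
sum(row 5) = 6
sum(row 6) = 2
Grand total = 39

39


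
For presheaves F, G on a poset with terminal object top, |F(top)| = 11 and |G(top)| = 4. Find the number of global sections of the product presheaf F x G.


Global sections of a presheaf on a poset with terminal top satisfy
Gamma(H) ~ H(top). Presheaves admit pointwise products, so
(F x G)(top) = F(top) x G(top) (Cartesian product).
|Gamma(F x G)| = |F(top)| * |G(top)| = 11 * 4 = 44.

44


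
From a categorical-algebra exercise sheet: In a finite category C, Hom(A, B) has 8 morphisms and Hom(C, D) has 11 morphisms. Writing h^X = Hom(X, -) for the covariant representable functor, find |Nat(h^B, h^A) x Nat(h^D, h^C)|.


By the Yoneda lemma, Nat(h^B, h^A) is isomorphic to Hom(A, B),
so |Nat(h^B, h^A)| = |Hom(A, B)| and |Nat(h^D, h^C)| = |Hom(C, D)|.
|Hom(A, B)| = 8, |Hom(C, D)| = 11.
|Nat(h^B, h^A) x Nat(h^D, h^C)| = 8 * 11 = 88

88


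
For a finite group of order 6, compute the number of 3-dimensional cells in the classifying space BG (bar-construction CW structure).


In the bar-construction CW model of BG, the n-cells are indexed by
n-tuples [g_1|...|g_n] of non-identity elements of G (degenerate
simplices with some g_i = e do not contribute cells), so there are
(|G| - 1)^n n-cells.
For dim = 3 with |G| = 6:
cells = (6 - 1)^3 = 5^3 = 125

125


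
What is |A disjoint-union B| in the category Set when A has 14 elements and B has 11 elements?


In Set, the coproduct A + B is the disjoint union.
|A + B| = |A| + |B| = 14 + 11 = 25

25


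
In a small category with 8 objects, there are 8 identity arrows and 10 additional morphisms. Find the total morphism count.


Each object has an identity morphism, giving 8 identities.
Adding the 10 non-identity morphisms:
Total = 8 + 10 = 18

18


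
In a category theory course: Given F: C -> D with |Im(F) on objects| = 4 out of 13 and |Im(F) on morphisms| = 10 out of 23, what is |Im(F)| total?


The image of F consists of distinct objects and distinct morphisms.
|Im(F)| on objects = 4
|Im(F)| on morphisms = 10
Total image cardinality = 4 + 10 = 14

14


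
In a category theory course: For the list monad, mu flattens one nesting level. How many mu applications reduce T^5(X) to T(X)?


Each application of mu: T^2 -> T removes one layer of nesting.
Starting at depth 5 (i.e., T^5(X)), we need to reach T(X).
Number of mu applications = 5 - 1 = 4

4


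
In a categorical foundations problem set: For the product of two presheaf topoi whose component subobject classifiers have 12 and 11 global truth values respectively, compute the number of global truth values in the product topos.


In a product of presheaf topoi E_1 x E_2, the subobject classifier
is Omega = Omega_1 x Omega_2 (componentwise), so
|Omega(top)| = |Omega_1(top_1)| * |Omega_2(top_2)|.
= 12 * 11 = 132.

132


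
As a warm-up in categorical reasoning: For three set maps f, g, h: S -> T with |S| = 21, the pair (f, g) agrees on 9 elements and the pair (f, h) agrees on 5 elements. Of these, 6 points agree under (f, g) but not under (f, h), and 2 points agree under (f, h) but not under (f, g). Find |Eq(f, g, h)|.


Eq(f, g, h) is the triple-agreement set: points in S where all three
maps take the same value. Using inclusion-exclusion on the pairwise data:
Pair (f, g) agrees on 9 points; pair (f, h) on 5 points.
Points agreeing under (f, g) but not (f, h) = 6; under (f, h) but not (f, g) = 2.
Triple-agreement = agreement-in-(f, g) minus points that agree under (f, g) but not (f, h):
|Eq(f, g, h)| = 9 - 6 = 3
(cross-check via (f, h): 5 - 2 = 3.)

3


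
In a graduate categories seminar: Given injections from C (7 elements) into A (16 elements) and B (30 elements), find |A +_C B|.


The pushout A +_C B identifies the images of C in A and B.
|A +_C B| = |A| + |B| - |C| (for injections).
= 16 + 30 - 7 = 39

39


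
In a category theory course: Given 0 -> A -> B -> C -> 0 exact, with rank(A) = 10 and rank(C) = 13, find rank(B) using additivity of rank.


For a short exact sequence 0 -> A -> B -> C -> 0,
rank is additive: rank(B) = rank(A) + rank(C).
rank(B) = 10 + 13 = 23

23


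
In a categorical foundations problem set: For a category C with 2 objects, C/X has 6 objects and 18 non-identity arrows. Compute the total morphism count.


In the slice category C/X, objects are morphisms to X.
Identity morphisms: 6 (one per object of C/X).
Non-identity morphisms: 18.
Total = 6 + 18 = 24

24


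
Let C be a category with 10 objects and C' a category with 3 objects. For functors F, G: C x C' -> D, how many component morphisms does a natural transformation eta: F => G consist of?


A natural transformation eta: F => G assigns one component morphism per
object of the domain category.
The domain is the product category C x C', so
|Ob(C x C')| = |Ob(C)| * |Ob(C')| = 10 * 3 = 30.
Therefore eta has 30 component morphisms.

30


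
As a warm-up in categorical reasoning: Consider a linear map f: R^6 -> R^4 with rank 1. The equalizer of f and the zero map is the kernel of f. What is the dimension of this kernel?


The equalizer of f and the zero map is ker(f).
By the rank-nullity theorem: dim(ker(f)) = dim(domain) - rank(f).
dim(ker(f)) = 6 - 1 = 5

5


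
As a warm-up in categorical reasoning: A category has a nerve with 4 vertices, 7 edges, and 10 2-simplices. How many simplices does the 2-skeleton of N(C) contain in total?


The 2-skeleton of the nerve N(C) consists of simplices in dimensions 0, 1, 2:
  |N(C)_0| = 4 (objects)
  |N(C)_1| = 7 (morphisms)
  |N(C)_2| = 10 (composable pairs)
Total = 4 + 7 + 10 = 21

21


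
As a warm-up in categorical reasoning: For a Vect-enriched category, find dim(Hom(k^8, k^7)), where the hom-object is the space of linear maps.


In Vect-enriched categories, Hom(k^n, k^m) is the space of m x n matrices.
dim(Hom(k^8, k^7)) = 7 * 8 = 56

56


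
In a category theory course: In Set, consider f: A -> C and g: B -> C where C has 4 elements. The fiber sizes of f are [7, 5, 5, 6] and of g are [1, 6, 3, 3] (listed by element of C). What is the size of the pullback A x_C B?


The pullback A x_C B consists of pairs (a, b) with f(a) = g(b).
For each element c in C, the fiber product has |f^-1(c)| * |g^-1(c)| elements.
Summing over C: 7 * 1 + 5 * 6 + 5 * 3 + 6 * 3
= 7 + 30 + 15 + 18 = 70

70


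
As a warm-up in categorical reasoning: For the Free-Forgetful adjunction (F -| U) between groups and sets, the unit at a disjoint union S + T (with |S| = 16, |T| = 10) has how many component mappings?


The unit eta_X: X -> U(F(X)) of the Free-Forgetful adjunction
maps each element of X to a generator of F(X). For X = S + T (disjoint
union in Set), |S + T| = |S| + |T|.
Total mappings = 16 + 10 = 26.

26


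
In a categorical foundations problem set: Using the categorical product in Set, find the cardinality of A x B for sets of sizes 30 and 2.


In Set, the product A x B is the Cartesian product.
By the universal property, |A x B| = |A| * |B|.
|A x B| = 30 * 2 = 60

60


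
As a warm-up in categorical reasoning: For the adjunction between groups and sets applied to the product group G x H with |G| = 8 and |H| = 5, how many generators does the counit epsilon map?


The counit epsilon_K: F(U(K)) -> K of the Free-Forgetful adjunction
maps |K| generators of F(U(K)) into K. For K = G x H (the product group),
|G x H| = |G| * |H|.
Total generators mapped = 8 * 5 = 40.

40


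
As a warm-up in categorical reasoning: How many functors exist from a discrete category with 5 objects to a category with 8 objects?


A functor from a discrete category C to D is determined by
where each object maps. Each of the 5 objects of C can map
to any of the 8 objects of D independently.
Number of functors = 8^5 = 32768

32768


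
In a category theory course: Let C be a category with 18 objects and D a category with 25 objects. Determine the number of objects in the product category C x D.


The product category C x D has objects that are pairs (c, d).
Number of pairs = |Ob(C)| * |Ob(D)| = 18 * 25 = 450

450


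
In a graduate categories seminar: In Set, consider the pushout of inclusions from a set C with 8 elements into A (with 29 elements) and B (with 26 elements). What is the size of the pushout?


The pushout A +_C B identifies the images of C in A and B.
|A +_C B| = |A| + |B| - |C| (for injections).
= 29 + 26 - 8 = 47

47


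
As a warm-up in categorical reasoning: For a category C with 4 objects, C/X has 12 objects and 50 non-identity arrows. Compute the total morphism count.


In the slice category C/X, objects are morphisms to X.
Identity morphisms: 12 (one per object of C/X).
Non-identity morphisms: 50.
Total = 12 + 50 = 62

62


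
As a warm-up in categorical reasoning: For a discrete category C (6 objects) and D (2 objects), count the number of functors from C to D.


A functor from a discrete category C to D is determined by
where each object maps. Each of the 6 objects of C can map
to any of the 2 objects of D independently.
Number of functors = 2^6 = 64

64


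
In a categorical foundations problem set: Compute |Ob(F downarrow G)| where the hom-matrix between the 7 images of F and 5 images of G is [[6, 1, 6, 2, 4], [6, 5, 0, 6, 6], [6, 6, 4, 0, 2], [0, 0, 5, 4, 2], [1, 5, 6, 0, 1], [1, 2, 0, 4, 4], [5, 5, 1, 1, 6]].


Objects of (F downarrow G) are triples (a, b, h: F(a)->G(b)).
The count equals the sum of all entries in the hom-matrix.
sum(row 0) = 19
sum(row 1) = 23
sum(row 2) = 18
sum(row 3) = 11
sum(row 4) = 13
sum(row 5) = 11
sum(row 6) = 18
Grand total = 113

113


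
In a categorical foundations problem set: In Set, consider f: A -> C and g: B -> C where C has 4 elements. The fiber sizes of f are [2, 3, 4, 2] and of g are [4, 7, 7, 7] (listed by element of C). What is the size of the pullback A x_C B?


The pullback A x_C B consists of pairs (a, b) with f(a) = g(b).
For each element c in C, the fiber product has |f^-1(c)| * |g^-1(c)| elements.
Summing over C: 2 * 4 + 3 * 7 + 4 * 7 + 2 * 7
= 8 + 21 + 28 + 14 = 71

71


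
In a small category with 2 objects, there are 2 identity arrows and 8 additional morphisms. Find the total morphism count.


Each object has an identity morphism, giving 2 identities.
Adding the 8 non-identity morphisms:
Total = 2 + 8 = 10

10


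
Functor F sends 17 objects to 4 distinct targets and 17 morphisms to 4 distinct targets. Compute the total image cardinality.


The image of F consists of distinct objects and distinct morphisms.
|Im(F)| on objects = 4
|Im(F)| on morphisms = 4
Total image cardinality = 4 + 4 = 8

8


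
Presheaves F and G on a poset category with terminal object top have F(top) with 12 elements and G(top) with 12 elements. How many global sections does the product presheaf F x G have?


Global sections of a presheaf on a poset with terminal top satisfy
Gamma(H) ~ H(top). Presheaves admit pointwise products, so
(F x G)(top) = F(top) x G(top) (Cartesian product).
|Gamma(F x G)| = |F(top)| * |G(top)| = 12 * 12 = 144.

144


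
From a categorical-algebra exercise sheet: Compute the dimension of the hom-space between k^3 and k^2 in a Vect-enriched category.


In Vect-enriched categories, Hom(k^n, k^m) is the space of m x n matrices.
dim(Hom(k^3, k^2)) = 2 * 3 = 6

6


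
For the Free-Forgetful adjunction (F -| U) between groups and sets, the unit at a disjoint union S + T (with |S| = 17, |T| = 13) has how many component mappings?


The unit eta_X: X -> U(F(X)) of the Free-Forgetful adjunction
maps each element of X to a generator of F(X). For X = S + T (disjoint
union in Set), |S + T| = |S| + |T|.
Total mappings = 17 + 13 = 30.

30


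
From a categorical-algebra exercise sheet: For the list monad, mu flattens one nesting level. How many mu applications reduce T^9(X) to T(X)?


Each application of mu: T^2 -> T removes one layer of nesting.
Starting at depth 9 (i.e., T^9(X)), we need to reach T(X).
Number of mu applications = 9 - 1 = 8

8


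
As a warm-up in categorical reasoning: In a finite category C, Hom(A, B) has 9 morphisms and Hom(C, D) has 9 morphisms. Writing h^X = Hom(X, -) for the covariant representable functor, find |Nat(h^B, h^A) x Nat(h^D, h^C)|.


By the Yoneda lemma, Nat(h^B, h^A) is isomorphic to Hom(A, B),
so |Nat(h^B, h^A)| = |Hom(A, B)| and |Nat(h^D, h^C)| = |Hom(C, D)|.
|Hom(A, B)| = 9, |Hom(C, D)| = 9.
|Nat(h^B, h^A) x Nat(h^D, h^C)| = 9 * 9 = 81

81


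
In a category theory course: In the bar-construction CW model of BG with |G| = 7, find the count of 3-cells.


In the bar-construction CW model of BG, the n-cells are indexed by
n-tuples [g_1|...|g_n] of non-identity elements of G (degenerate
simplices with some g_i = e do not contribute cells), so there are
(|G| - 1)^n n-cells.
For dim = 3 with |G| = 7:
cells = (7 - 1)^3 = 6^3 = 216

216


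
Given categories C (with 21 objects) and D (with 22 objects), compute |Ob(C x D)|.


The product category C x D has objects that are pairs (c, d).
Number of pairs = |Ob(C)| * |Ob(D)| = 21 * 22 = 462

462


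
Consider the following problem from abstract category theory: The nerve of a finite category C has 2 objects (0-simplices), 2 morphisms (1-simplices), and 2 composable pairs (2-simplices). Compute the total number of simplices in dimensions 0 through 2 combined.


The 2-skeleton of the nerve N(C) consists of simplices in dimensions 0, 1, 2:
  |N(C)_0| = 2 (objects)
  |N(C)_1| = 2 (morphisms)
  |N(C)_2| = 2 (composable pairs)
Total = 2 + 2 + 2 = 6

6


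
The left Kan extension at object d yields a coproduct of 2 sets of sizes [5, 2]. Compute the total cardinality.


Pointwise, the left Kan extension (Lan_F H)(d) is the colimit, indexed
by the comma category (F downarrow d), of H composed with the
projection (F downarrow d) -> C. Here that colimit is given
as a coproduct (disjoint union) of sets, so its cardinality is the
sum of the sizes of the summands.
Coproduct of sets with sizes: 5 + 2
= 7

7


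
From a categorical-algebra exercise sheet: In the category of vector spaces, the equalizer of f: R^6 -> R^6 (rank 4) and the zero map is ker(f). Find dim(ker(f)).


The equalizer of f and the zero map is ker(f).
By the rank-nullity theorem: dim(ker(f)) = dim(domain) - rank(f).
dim(ker(f)) = 6 - 4 = 2

2


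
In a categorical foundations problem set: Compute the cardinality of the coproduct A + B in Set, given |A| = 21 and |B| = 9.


In Set, the coproduct A + B is the disjoint union.
|A + B| = |A| + |B| = 21 + 9 = 30

30


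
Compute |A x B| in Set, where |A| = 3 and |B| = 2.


In Set, the product A x B is the Cartesian product.
By the universal property, |A x B| = |A| * |B|.
|A x B| = 3 * 2 = 6

6


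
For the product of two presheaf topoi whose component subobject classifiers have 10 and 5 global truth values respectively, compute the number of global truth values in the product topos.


In a product of presheaf topoi E_1 x E_2, the subobject classifier
is Omega = Omega_1 x Omega_2 (componentwise), so
|Omega(top)| = |Omega_1(top_1)| * |Omega_2(top_2)|.
= 10 * 5 = 50.

50


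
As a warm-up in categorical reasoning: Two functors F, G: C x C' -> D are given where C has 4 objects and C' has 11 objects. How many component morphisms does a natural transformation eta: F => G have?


A natural transformation eta: F => G assigns one component morphism per
object of the domain category.
The domain is the product category C x C', so
|Ob(C x C')| = |Ob(C)| * |Ob(C')| = 4 * 11 = 44.
Therefore eta has 44 component morphisms.

44


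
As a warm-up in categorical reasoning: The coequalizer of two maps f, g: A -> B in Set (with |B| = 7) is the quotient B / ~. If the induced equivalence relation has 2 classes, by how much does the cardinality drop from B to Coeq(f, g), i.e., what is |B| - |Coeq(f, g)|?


The coequalizer Coeq(f, g) = B / ~ has one element per equivalence class.
|B| = 7, |Coeq(f, g)| = 2.
|B| - |Coeq(f, g)| = 7 - 2 = 5.

5


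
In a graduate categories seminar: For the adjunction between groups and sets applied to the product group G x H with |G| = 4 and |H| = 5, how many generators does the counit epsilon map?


The counit epsilon_K: F(U(K)) -> K of the Free-Forgetful adjunction
maps |K| generators of F(U(K)) into K. For K = G x H (the product group),
|G x H| = |G| * |H|.
Total generators mapped = 4 * 5 = 20.

20


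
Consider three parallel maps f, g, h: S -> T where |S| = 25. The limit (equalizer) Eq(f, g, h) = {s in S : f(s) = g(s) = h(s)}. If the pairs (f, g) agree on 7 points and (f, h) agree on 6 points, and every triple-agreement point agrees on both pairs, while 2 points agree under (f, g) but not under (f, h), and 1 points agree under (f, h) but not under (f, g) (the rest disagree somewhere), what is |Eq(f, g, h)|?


Eq(f, g, h) is the triple-agreement set: points in S where all three
maps take the same value. Using inclusion-exclusion on the pairwise data:
Pair (f, g) agrees on 7 points; pair (f, h) on 6 points.
Points agreeing under (f, g) but not (f, h) = 2; under (f, h) but not (f, g) = 1.
Triple-agreement = agreement-in-(f, g) minus points that agree under (f, g) but not (f, h):
|Eq(f, g, h)| = 7 - 2 = 5
(cross-check via (f, h): 6 - 1 = 5.)

5


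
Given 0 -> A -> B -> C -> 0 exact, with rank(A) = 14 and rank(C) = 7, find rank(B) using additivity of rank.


For a short exact sequence 0 -> A -> B -> C -> 0,
rank is additive: rank(B) = rank(A) + rank(C).
rank(B) = 14 + 7 = 21

21


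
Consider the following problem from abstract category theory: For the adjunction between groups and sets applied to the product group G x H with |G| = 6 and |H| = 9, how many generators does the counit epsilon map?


The counit epsilon_K: F(U(K)) -> K of the Free-Forgetful adjunction
maps |K| generators of F(U(K)) into K. For K = G x H (the product group),
|G x H| = |G| * |H|.
Total generators mapped = 6 * 9 = 54.

54


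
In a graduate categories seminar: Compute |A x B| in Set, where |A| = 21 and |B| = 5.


In Set, the product A x B is the Cartesian product.
By the universal property, |A x B| = |A| * |B|.
|A x B| = 21 * 5 = 105

105


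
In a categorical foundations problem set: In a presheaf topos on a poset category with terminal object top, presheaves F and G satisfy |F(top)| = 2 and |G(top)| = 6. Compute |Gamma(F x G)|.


Global sections of a presheaf on a poset with terminal top satisfy
Gamma(H) ~ H(top). Presheaves admit pointwise products, so
(F x G)(top) = F(top) x G(top) (Cartesian product).
|Gamma(F x G)| = |F(top)| * |G(top)| = 2 * 6 = 12.

12


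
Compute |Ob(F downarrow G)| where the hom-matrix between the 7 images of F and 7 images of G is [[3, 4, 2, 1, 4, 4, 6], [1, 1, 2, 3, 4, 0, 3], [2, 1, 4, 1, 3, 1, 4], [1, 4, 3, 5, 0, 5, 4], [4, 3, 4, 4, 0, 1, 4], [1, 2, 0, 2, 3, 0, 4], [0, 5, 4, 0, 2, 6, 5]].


Objects of (F downarrow G) are triples (a, b, h: F(a)->G(b)).
The count equals the sum of all entries in the hom-matrix.
sum(row 0) = 24
sum(row 1) = 14
sum(row 2) = 16
sum(row 3) = 22
sum(row 4) = 20
sum(row 5) = 12
sum(row 6) = 22
Grand total = 130

130


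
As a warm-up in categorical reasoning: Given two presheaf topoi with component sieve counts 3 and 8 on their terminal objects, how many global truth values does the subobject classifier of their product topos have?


In a product of presheaf topoi E_1 x E_2, the subobject classifier
is Omega = Omega_1 x Omega_2 (componentwise), so
|Omega(top)| = |Omega_1(top_1)| * |Omega_2(top_2)|.
= 3 * 8 = 24.

24


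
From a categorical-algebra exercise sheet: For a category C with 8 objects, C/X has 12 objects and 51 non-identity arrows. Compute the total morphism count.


In the slice category C/X, objects are morphisms to X.
Identity morphisms: 12 (one per object of C/X).
Non-identity morphisms: 51.
Total = 12 + 51 = 63

63


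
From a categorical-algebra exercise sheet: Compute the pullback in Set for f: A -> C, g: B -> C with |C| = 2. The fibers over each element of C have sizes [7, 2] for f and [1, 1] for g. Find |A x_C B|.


The pullback A x_C B consists of pairs (a, b) with f(a) = g(b).
For each element c in C, the fiber product has |f^-1(c)| * |g^-1(c)| elements.
Summing over C: 7 * 1 + 2 * 1
= 7 + 2 = 9

9


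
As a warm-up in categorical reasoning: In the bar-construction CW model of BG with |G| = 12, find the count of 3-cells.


In the bar-construction CW model of BG, the n-cells are indexed by
n-tuples [g_1|...|g_n] of non-identity elements of G (degenerate
simplices with some g_i = e do not contribute cells), so there are
(|G| - 1)^n n-cells.
For dim = 3 with |G| = 12:
cells = (12 - 1)^3 = 11^3 = 1331

1331


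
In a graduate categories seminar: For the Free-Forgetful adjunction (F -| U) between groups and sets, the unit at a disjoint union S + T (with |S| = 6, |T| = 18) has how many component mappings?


The unit eta_X: X -> U(F(X)) of the Free-Forgetful adjunction
maps each element of X to a generator of F(X). For X = S + T (disjoint
union in Set), |S + T| = |S| + |T|.
Total mappings = 6 + 18 = 24.

24


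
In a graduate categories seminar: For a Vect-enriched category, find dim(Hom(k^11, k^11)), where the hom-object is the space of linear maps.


In Vect-enriched categories, Hom(k^n, k^m) is the space of m x n matrices.
dim(Hom(k^11, k^11)) = 11 * 11 = 121

121


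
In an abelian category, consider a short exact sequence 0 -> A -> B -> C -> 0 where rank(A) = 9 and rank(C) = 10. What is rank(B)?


For a short exact sequence 0 -> A -> B -> C -> 0,
rank is additive: rank(B) = rank(A) + rank(C).
rank(B) = 9 + 10 = 19

19


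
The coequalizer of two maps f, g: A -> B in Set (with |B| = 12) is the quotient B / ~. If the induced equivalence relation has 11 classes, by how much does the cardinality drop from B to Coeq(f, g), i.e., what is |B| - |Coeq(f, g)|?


The coequalizer Coeq(f, g) = B / ~ has one element per equivalence class.
|B| = 12, |Coeq(f, g)| = 11.
|B| - |Coeq(f, g)| = 12 - 11 = 1.

1


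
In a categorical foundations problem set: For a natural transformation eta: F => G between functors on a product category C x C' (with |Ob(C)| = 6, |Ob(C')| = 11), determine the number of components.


A natural transformation eta: F => G assigns one component morphism per
object of the domain category.
The domain is the product category C x C', so
|Ob(C x C')| = |Ob(C)| * |Ob(C')| = 6 * 11 = 66.
Therefore eta has 66 component morphisms.

66


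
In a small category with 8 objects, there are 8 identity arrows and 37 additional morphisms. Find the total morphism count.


Each object has an identity morphism, giving 8 identities.
Adding the 37 non-identity morphisms:
Total = 8 + 37 = 45

45


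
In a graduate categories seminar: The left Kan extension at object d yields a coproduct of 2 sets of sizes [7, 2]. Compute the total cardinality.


Pointwise, the left Kan extension (Lan_F H)(d) is the colimit, indexed
by the comma category (F downarrow d), of H composed with the
projection (F downarrow d) -> C. Here that colimit is given
as a coproduct (disjoint union) of sets, so its cardinality is the
sum of the sizes of the summands.
Coproduct of sets with sizes: 7 + 2
= 9

9


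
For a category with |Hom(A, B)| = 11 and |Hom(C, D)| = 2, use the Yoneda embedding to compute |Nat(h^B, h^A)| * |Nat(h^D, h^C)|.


By the Yoneda lemma, Nat(h^B, h^A) is isomorphic to Hom(A, B),
so |Nat(h^B, h^A)| = |Hom(A, B)| and |Nat(h^D, h^C)| = |Hom(C, D)|.
|Hom(A, B)| = 11, |Hom(C, D)| = 2.
|Nat(h^B, h^A) x Nat(h^D, h^C)| = 11 * 2 = 22

22


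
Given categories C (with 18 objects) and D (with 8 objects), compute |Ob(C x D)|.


The product category C x D has objects that are pairs (c, d).
Number of pairs = |Ob(C)| * |Ob(D)| = 18 * 8 = 144

144


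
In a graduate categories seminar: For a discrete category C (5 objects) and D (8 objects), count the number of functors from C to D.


A functor from a discrete category C to D is determined by
where each object maps. Each of the 5 objects of C can map
to any of the 8 objects of D independently.
Number of functors = 8^5 = 32768

32768


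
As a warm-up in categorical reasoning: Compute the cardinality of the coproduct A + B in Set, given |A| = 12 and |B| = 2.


In Set, the coproduct A + B is the disjoint union.
|A + B| = |A| + |B| = 12 + 2 = 14

14


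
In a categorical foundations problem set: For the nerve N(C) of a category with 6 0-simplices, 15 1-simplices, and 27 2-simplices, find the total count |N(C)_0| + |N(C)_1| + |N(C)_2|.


The 2-skeleton of the nerve N(C) consists of simplices in dimensions 0, 1, 2:
  |N(C)_0| = 6 (objects)
  |N(C)_1| = 15 (morphisms)
  |N(C)_2| = 27 (composable pairs)
Total = 6 + 15 + 27 = 48

48


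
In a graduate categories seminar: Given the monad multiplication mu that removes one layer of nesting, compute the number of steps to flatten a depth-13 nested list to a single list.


Each application of mu: T^2 -> T removes one layer of nesting.
Starting at depth 13 (i.e., T^13(X)), we need to reach T(X).
Number of mu applications = 13 - 1 = 12

12


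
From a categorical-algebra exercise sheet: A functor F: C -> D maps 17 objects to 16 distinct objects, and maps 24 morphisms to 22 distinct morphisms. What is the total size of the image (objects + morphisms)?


The image of F consists of distinct objects and distinct morphisms.
|Im(F)| on objects = 16
|Im(F)| on morphisms = 22
Total image cardinality = 16 + 22 = 38

38


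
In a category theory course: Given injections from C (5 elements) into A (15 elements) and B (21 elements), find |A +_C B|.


The pushout A +_C B identifies the images of C in A and B.
|A +_C B| = |A| + |B| - |C| (for injections).
= 15 + 21 - 5 = 31

31


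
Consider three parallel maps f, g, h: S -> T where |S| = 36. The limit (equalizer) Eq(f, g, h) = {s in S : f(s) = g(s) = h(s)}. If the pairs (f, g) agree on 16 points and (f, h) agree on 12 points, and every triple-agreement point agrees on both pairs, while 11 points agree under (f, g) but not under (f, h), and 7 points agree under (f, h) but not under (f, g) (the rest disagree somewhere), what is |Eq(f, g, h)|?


Eq(f, g, h) is the triple-agreement set: points in S where all three
maps take the same value. Using inclusion-exclusion on the pairwise data:
Pair (f, g) agrees on 16 points; pair (f, h) on 12 points.
Points agreeing under (f, g) but not (f, h) = 11; under (f, h) but not (f, g) = 7.
Triple-agreement = agreement-in-(f, g) minus points that agree under (f, g) but not (f, h):
|Eq(f, g, h)| = 16 - 11 = 5
(cross-check via (f, h): 12 - 7 = 5.)

5


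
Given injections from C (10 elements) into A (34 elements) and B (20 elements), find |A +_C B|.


The pushout A +_C B identifies the images of C in A and B.
|A +_C B| = |A| + |B| - |C| (for injections).
= 34 + 20 - 10 = 44

44


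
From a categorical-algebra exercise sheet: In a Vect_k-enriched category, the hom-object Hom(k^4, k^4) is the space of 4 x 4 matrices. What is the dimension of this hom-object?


In Vect-enriched categories, Hom(k^n, k^m) is the space of m x n matrices.
dim(Hom(k^4, k^4)) = 4 * 4 = 16

16


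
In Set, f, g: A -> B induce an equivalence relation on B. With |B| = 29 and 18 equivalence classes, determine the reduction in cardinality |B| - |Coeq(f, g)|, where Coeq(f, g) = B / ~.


The coequalizer Coeq(f, g) = B / ~ has one element per equivalence class.
|B| = 29, |Coeq(f, g)| = 18.
|B| - |Coeq(f, g)| = 29 - 18 = 11.

11


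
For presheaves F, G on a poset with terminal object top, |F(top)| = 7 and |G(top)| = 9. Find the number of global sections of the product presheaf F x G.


Global sections of a presheaf on a poset with terminal top satisfy
Gamma(H) ~ H(top). Presheaves admit pointwise products, so
(F x G)(top) = F(top) x G(top) (Cartesian product).
|Gamma(F x G)| = |F(top)| * |G(top)| = 7 * 9 = 63.

63


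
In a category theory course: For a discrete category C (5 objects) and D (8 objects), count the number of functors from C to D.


A functor from a discrete category C to D is determined by
where each object maps. Each of the 5 objects of C can map
to any of the 8 objects of D independently.
Number of functors = 8^5 = 32768

32768


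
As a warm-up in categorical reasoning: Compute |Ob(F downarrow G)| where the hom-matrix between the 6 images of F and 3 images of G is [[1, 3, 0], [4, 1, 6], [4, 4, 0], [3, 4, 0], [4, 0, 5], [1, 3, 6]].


Objects of (F downarrow G) are triples (a, b, h: F(a)->G(b)).
The count equals the sum of all entries in the hom-matrix.
sum(row 0) = 4
sum(row 1) = 11
sum(row 2) = 8
sum(row 3) = 7
sum(row 4) = 9
sum(row 5) = 10
Grand total = 49

49


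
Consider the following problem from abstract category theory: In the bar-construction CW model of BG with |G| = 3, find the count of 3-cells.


In the bar-construction CW model of BG, the n-cells are indexed by
n-tuples [g_1|...|g_n] of non-identity elements of G (degenerate
simplices with some g_i = e do not contribute cells), so there are
(|G| - 1)^n n-cells.
For dim = 3 with |G| = 3:
cells = (3 - 1)^3 = 2^3 = 8

8
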